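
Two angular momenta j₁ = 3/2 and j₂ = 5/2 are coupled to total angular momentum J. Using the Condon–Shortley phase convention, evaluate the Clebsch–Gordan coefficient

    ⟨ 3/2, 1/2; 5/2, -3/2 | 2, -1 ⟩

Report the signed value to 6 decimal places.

+0.154303

j₁+j₂−J=2  J+j₁−j₂=1  J−j₁+j₂=3  j₁+j₂+J+1=7
(j₁±m₁, j₂±m₂, J±M) = (2,1,1,4,1,3)
P² = 24/7
sum k=0..1:
  [0] +1/4 = 1/4
  [1] −1/6 = -1/6
S = 1/12
C² = P²·S² = 1/42 ; C = +0.154303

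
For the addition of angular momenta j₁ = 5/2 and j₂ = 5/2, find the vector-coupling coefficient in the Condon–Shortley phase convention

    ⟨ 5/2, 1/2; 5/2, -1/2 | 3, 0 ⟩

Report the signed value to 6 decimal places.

-0.298142

triangle: 2!*3!*3!/9! = 72/362880
(j±m)!: 3!*2!*2!*3!*3!*3! = 5184
prefactor² = (2J+1)*Δ*N² = 36/5
  k=0: +1/(0!*2!*2!*2!*1!*1!) = 1/8
  k=1: −1/(1!*1!*1!*1!*2!*2!) = -1/4
  k=2: +1/(2!*0!*0!*0!*3!*3!) = 1/72
Σ = -1/9  ⇒  CG² = 36/5*(-1/9)² = 4/45
CG = −√(4/45) = -0.298142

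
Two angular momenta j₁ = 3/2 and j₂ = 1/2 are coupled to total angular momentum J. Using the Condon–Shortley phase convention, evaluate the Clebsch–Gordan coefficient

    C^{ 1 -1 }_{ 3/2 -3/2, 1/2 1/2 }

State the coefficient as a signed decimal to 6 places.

triangle: 1!·2!·0!/4! = 2/24
(j±m)!: 0!·3!·1!·0!·0!·2! = 12
prefactor² = (2J+1)·Δ·N² = 3
  k=1: −1/(1!·0!·2!·0!·0!·0!) = -1/2
Σ = -1/2  ⇒  CG² = 3·(-1/2)² = 3/4
CG = −√(3/4) = -0.866025

-0.866025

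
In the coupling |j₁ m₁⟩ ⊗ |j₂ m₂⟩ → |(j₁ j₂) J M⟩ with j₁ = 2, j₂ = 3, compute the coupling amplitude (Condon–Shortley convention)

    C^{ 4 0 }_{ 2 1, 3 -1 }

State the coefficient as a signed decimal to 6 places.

triangle: 1!·3!·5!/10! = 720/3628800
(j±m)!: 3!·1!·2!·4!·4!·4! = 165888
prefactor² = (2J+1)·Δ·N² = 10368/35
  k=0: +1/(0!·1!·1!·2!·2!·3!) = 1/24
  k=1: −1/(1!·0!·0!·1!·3!·4!) = -1/144
Σ = 5/144  ⇒  CG² = 10368/35·5/144² = 5/14
CG = +√(5/14) = +0.597614

+0.597614  (= +√(5/14))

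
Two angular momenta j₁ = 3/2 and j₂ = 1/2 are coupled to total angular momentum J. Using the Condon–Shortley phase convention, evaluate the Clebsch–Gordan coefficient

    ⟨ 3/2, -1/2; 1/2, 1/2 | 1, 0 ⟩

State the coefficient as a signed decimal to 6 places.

−√(1/2) = -0.707107

√[3·1!2!0!/4! · 1!2!1!0!1!1!] = √(1/2)
  +(−1)^1/∏(1,0,1,0,1,0)! = -1  (running -1)
⟨..|..⟩ = √(1/2)·(-1) = -0.707107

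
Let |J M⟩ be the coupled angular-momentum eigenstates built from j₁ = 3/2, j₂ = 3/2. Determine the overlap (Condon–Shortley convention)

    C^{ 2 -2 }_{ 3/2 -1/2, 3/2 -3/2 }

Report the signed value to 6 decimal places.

j₁+j₂−J=1  J+j₁−j₂=2  J−j₁+j₂=2  j₁+j₂+J+1=6
(j₁±m₁, j₂±m₂, J±M) = (1,2,0,3,0,4)
P² = 8
sum k=0..0:
  [0] +1/4 = 1/4
S = 1/4
C² = P²·S² = 1/2 ; C = +0.707107

+√(1/2) ≈ +0.707107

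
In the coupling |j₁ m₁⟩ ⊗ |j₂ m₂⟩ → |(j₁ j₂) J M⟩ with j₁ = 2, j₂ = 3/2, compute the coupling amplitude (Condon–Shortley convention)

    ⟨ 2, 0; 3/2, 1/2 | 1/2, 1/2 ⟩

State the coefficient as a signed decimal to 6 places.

+√(1/5) ≈ +0.447214

j₁+j₂−J=3  J+j₁−j₂=1  J−j₁+j₂=0  j₁+j₂+J+1=5
(j₁±m₁, j₂±m₂, J±M) = (2,2,2,1,1,0)
P² = 4/5
sum k=2..2:
  [2] +1/2 = 1/2
S = 1/2
C² = P²·S² = 1/5 ; C = +0.447214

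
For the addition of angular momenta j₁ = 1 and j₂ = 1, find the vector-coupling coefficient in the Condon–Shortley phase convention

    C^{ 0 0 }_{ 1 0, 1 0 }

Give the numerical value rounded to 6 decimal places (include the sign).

-0.577350

√[1·2!0!0!/3! · 1!1!1!1!0!0!] = √(1/3)
  +(−1)^1/∏(1,1,0,0,0,0)! = -1  (running -1)
⟨..|..⟩ = √(1/3)·(-1) = -0.577350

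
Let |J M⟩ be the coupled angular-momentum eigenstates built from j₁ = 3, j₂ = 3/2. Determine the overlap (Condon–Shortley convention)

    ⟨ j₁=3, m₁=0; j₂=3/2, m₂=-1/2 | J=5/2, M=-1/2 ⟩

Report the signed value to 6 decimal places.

√[6·2!4!1!/8! · 3!3!1!2!2!3!] = √(216/35)
  +(−1)^0/∏(0,2,3,1,1,0)! = 1/12  (running 1/12)
  +(−1)^1/∏(1,1,2,0,2,1)! = -1/4  (running -1/6)
⟨..|..⟩ = √(216/35)·(-1/6) = -0.414039

-0.414039  (= −√(6/35))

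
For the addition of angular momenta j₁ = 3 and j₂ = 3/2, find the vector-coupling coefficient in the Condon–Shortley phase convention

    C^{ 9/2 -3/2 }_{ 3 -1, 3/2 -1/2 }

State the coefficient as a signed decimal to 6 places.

+√(15/28) = +0.731925

triangle: 0!·6!·3!/10! = 4320/3628800
(j±m)!: 2!·4!·1!·2!·3!·6! = 414720
prefactor² = (2J+1)·Δ·N² = 34560/7
  k=0: +1/(0!·0!·4!·1!·2!·2!) = 1/96
Σ = 1/96  ⇒  CG² = 34560/7·1/96² = 15/28
CG = +√(15/28) = +0.731925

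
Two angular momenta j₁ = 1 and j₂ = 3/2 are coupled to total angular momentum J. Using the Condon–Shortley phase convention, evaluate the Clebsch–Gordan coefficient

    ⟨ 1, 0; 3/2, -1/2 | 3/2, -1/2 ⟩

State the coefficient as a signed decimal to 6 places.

√[4·1!1!2!/5! · 1!1!1!2!1!2!] = √(4/15)
  +(−1)^0/∏(0,1,1,1,0,1)! = 1  (running 1)
  +(−1)^1/∏(1,0,0,0,1,2)! = -1/2  (running 1/2)
⟨..|..⟩ = √(4/15)·(1/2) = +0.258199

+0.258199  (= +√(1/15))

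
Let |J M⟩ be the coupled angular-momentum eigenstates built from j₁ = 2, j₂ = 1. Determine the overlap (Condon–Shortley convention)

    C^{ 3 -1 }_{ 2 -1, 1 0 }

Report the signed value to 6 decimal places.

j₁+j₂−J=0  J+j₁−j₂=4  J−j₁+j₂=2  j₁+j₂+J+1=7
(j₁±m₁, j₂±m₂, J±M) = (1,3,1,1,2,4)
P² = 96/5
sum k=0..0:
  [0] +1/6 = 1/6
S = 1/6
C² = P²·S² = 8/15 ; C = +0.730297

+0.730297  (= +√(8/15))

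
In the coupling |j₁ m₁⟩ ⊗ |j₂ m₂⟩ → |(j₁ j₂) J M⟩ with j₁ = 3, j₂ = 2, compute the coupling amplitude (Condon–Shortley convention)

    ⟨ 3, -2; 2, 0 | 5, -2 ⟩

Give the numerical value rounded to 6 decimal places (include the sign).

+0.547723  (= +√(3/10))

j₁+j₂−J=0  J+j₁−j₂=6  J−j₁+j₂=4  j₁+j₂+J+1=11
(j₁±m₁, j₂±m₂, J±M) = (1,5,2,2,3,7)
P² = 69120
sum k=0..0:
  [0] +1/480 = 1/480
S = 1/480
C² = P²·S² = 3/10 ; C = +0.547723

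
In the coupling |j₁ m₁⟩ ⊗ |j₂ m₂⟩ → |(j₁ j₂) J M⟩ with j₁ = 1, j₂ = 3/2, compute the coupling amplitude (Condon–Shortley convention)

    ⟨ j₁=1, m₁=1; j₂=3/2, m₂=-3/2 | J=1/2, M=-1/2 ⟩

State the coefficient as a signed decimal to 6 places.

+√(1/2) = +0.707107

triangle: 2!×0!×1!/4! = 2/24
(j±m)!: 2!×0!×0!×3!×0!×1! = 12
prefactor² = (2J+1)×Δ×N² = 2
  k=0: +1/(0!×2!×0!×0!×0!×1!) = 1/2
Σ = 1/2  ⇒  CG² = 2×1/2² = 1/2
CG = +√(1/2) = +0.707107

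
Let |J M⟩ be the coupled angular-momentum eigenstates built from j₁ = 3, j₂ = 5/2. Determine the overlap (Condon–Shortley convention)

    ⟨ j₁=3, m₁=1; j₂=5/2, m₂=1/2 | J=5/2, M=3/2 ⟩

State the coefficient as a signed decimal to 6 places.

triangle: 3!·3!·2!/9! = 72/362880
(j±m)!: 4!·2!·3!·2!·4!·1! = 13824
prefactor² = (2J+1)·Δ·N² = 576/35
  k=1: −1/(1!·2!·1!·2!·2!·0!) = -1/8
  k=2: +1/(2!·1!·0!·1!·3!·1!) = 1/12
Σ = -1/24  ⇒  CG² = 576/35·(-1/24)² = 1/35
CG = −√(1/35) = -0.169031

-0.169031  (= −√(1/35))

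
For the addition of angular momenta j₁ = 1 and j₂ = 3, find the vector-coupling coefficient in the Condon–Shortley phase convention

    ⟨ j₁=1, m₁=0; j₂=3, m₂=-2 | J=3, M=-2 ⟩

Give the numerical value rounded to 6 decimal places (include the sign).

+0.577350

j₁+j₂−J=1  J+j₁−j₂=1  J−j₁+j₂=5  j₁+j₂+J+1=8
(j₁±m₁, j₂±m₂, J±M) = (1,1,1,5,1,5)
P² = 300
sum k=0..1:
  [0] +1/24 = 1/24
  [1] −1/120 = -1/120
S = 1/30
C² = P²·S² = 1/3 ; C = +0.577350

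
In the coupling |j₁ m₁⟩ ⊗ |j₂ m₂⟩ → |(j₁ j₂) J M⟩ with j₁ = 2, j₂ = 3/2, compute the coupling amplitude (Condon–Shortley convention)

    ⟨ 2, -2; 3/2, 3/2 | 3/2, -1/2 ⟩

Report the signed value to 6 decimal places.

+√(2/5) ≈ +0.632456

j₁+j₂−J=2  J+j₁−j₂=2  J−j₁+j₂=1  j₁+j₂+J+1=6
(j₁±m₁, j₂±m₂, J±M) = (0,4,3,0,1,2)
P² = 32/5
sum k=2..2:
  [2] +1/4 = 1/4
S = 1/4
C² = P²·S² = 2/5 ; C = +0.632456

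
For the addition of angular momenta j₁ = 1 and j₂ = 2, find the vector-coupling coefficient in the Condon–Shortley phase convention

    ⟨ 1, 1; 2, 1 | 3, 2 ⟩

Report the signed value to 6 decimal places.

+√(2/3) ≈ +0.816497

j₁+j₂−J=0  J+j₁−j₂=2  J−j₁+j₂=4  j₁+j₂+J+1=7
(j₁±m₁, j₂±m₂, J±M) = (2,0,3,1,5,1)
P² = 96
sum k=0..0:
  [0] +1/12 = 1/12
S = 1/12
C² = P²·S² = 2/3 ; C = +0.816497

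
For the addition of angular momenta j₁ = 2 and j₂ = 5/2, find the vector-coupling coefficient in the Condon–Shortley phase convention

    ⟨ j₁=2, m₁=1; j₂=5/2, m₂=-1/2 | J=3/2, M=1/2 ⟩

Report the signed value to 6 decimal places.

−√(5/21) = -0.487950

j₁+j₂−J=3  J+j₁−j₂=1  J−j₁+j₂=2  j₁+j₂+J+1=7
(j₁±m₁, j₂±m₂, J±M) = (3,1,2,3,2,1)
P² = 48/35
sum k=0..1:
  [0] +1/12 = 1/12
  [1] −1/2 = -1/2
S = -5/12
C² = P²·S² = 5/21 ; C = -0.487950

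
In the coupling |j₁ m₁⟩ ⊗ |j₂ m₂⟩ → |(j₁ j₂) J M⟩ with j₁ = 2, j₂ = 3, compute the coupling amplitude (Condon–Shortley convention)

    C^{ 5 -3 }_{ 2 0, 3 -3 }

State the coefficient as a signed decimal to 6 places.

triangle: 0!×4!×6!/11! = 17280/39916800
(j±m)!: 2!×2!×0!×6!×2!×8! = 232243200
prefactor² = (2J+1)×Δ×N² = 1105920
  k=0: +1/(0!×0!×2!×0!×2!×6!) = 1/2880
Σ = 1/2880  ⇒  CG² = 1105920×1/2880² = 2/15
CG = +√(2/15) = +0.365148

+√(2/15) = +0.365148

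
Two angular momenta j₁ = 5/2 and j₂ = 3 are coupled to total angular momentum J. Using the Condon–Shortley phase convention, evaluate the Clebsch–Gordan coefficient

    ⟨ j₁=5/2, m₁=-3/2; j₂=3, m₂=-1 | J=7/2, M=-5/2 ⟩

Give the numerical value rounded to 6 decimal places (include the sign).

−√(10/63) = -0.398410

triangle: 2!·3!·4!/10! = 288/3628800
(j±m)!: 1!·4!·2!·4!·1!·6! = 829440
prefactor² = (2J+1)·Δ·N² = 18432/35
  k=1: −1/(1!·1!·3!·1!·0!·3!) = -1/36
  k=2: +1/(2!·0!·2!·0!·1!·4!) = 1/96
Σ = -5/288  ⇒  CG² = 18432/35·(-5/288)² = 10/63
CG = −√(10/63) = -0.398410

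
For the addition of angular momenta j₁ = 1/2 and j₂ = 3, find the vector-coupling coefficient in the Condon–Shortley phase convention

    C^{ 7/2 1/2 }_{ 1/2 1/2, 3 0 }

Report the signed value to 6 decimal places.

√[8·0!1!6!/8! · 1!0!3!3!4!3!] = √(5184/7)
  +(−1)^0/∏(0,0,0,3,1,3)! = 1/36  (running 1/36)
⟨..|..⟩ = √(5184/7)·(1/36) = +0.755929

+0.755929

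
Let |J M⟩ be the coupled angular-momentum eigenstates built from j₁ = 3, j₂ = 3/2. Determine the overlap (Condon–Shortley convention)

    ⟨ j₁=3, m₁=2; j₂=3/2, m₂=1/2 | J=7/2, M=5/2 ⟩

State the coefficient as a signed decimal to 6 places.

+√(1/7) = +0.377964

triangle: 1!·5!·2!/9! = 240/362880
(j±m)!: 5!·1!·2!·1!·6!·1! = 172800
prefactor² = (2J+1)·Δ·N² = 6400/7
  k=0: +1/(0!·1!·1!·2!·4!·0!) = 1/48
  k=1: −1/(1!·0!·0!·1!·5!·1!) = -1/120
Σ = 1/80  ⇒  CG² = 6400/7·1/80² = 1/7
CG = +√(1/7) = +0.377964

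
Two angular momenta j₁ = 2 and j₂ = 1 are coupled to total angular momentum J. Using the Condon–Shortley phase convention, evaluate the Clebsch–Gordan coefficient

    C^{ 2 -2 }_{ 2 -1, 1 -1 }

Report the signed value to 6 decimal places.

+0.577350  (= +√(1/3))

j₁+j₂−J=1  J+j₁−j₂=3  J−j₁+j₂=1  j₁+j₂+J+1=6
(j₁±m₁, j₂±m₂, J±M) = (1,3,0,2,0,4)
P² = 12
sum k=0..0:
  [0] +1/6 = 1/6
S = 1/6
C² = P²·S² = 1/3 ; C = +0.577350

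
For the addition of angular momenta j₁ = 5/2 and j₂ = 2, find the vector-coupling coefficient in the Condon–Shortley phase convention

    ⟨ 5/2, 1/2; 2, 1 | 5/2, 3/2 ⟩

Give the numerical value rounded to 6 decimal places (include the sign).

-0.414039

√[6·2!3!2!/8! · 3!2!3!1!4!1!] = √(216/35)
  +(−1)^1/∏(1,1,1,2,2,0)! = -1/4  (running -1/4)
  +(−1)^2/∏(2,0,0,1,3,1)! = 1/12  (running -1/6)
⟨..|..⟩ = √(216/35)·(-1/6) = -0.414039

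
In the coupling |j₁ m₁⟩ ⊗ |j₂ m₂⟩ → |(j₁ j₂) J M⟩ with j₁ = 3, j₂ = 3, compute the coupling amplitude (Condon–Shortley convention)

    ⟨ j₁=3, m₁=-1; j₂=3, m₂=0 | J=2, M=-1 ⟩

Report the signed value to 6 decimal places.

triangle: 4!·2!·2!/9! = 96/362880
(j±m)!: 2!·4!·3!·3!·1!·3! = 10368
prefactor² = (2J+1)·Δ·N² = 96/7
  k=2: +1/(2!·2!·2!·1!·0!·1!) = 1/8
  k=3: −1/(3!·1!·1!·0!·1!·2!) = -1/12
Σ = 1/24  ⇒  CG² = 96/7·1/24² = 1/42
CG = +√(1/42) = +0.154303

+0.154303  (= +√(1/42))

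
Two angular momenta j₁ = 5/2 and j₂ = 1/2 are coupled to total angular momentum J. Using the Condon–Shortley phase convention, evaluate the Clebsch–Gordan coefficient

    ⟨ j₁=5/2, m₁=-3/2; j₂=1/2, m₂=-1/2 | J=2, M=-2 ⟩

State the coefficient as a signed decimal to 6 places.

+√(1/6) = +0.408248

triangle: 1!·4!·0!/6! = 24/720
(j±m)!: 1!·4!·0!·1!·0!·4! = 576
prefactor² = (2J+1)·Δ·N² = 96
  k=0: +1/(0!·1!·4!·0!·0!·0!) = 1/24
Σ = 1/24  ⇒  CG² = 96·1/24² = 1/6
CG = +√(1/6) = +0.408248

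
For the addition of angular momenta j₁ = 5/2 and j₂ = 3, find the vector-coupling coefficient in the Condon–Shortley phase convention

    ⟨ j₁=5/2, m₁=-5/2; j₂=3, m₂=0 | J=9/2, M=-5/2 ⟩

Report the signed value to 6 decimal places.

√[10·1!4!5!/11! · 0!5!3!3!2!7!] = √(345600/11)
  +(−1)^1/∏(1,0,4,2,0,3)! = -1/288  (running -1/288)
⟨..|..⟩ = √(345600/11)·(-1/288) = -0.615457

-0.615457  (= −√(25/66))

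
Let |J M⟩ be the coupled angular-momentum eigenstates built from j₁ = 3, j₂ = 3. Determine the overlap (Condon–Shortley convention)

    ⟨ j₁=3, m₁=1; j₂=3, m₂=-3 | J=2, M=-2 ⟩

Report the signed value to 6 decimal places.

+√(5/42) = +0.345033

j₁+j₂−J=4  J+j₁−j₂=2  J−j₁+j₂=2  j₁+j₂+J+1=9
(j₁±m₁, j₂±m₂, J±M) = (4,2,0,6,0,4)
P² = 7680/7
sum k=0..0:
  [0] +1/96 = 1/96
S = 1/96
C² = P²·S² = 5/42 ; C = +0.345033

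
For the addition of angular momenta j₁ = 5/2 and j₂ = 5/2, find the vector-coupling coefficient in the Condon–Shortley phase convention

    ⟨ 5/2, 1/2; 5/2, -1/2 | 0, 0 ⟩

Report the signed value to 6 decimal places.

triangle: 5!*0!*0!/6! = 120/720
(j±m)!: 3!*2!*2!*3!*0!*0! = 144
prefactor² = (2J+1)*Δ*N² = 24
  k=2: +1/(2!*3!*0!*0!*0!*0!) = 1/12
Σ = 1/12  ⇒  CG² = 24*1/12² = 1/6
CG = +√(1/6) = +0.408248

+√(1/6) = +0.408248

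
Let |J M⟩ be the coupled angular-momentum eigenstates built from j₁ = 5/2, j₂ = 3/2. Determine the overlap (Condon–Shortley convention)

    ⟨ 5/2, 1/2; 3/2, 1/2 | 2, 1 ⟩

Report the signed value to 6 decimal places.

√[5·2!3!1!/7! · 3!2!2!1!3!1!] = √(12/7)
  +(−1)^1/∏(1,1,1,1,2,0)! = -1/2  (running -1/2)
  +(−1)^2/∏(2,0,0,0,3,1)! = 1/12  (running -5/12)
⟨..|..⟩ = √(12/7)·(-5/12) = -0.545545

-0.545545  (= −√(25/84))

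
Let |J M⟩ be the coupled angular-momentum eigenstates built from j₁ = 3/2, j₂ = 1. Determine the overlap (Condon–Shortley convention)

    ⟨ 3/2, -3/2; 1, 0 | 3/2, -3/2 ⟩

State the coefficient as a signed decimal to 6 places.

−√(3/5) = -0.774597

√[4·1!2!1!/5! · 0!3!1!1!0!3!] = √(12/5)
  +(−1)^1/∏(1,0,2,0,0,1)! = -1/2  (running -1/2)
⟨..|..⟩ = √(12/5)·(-1/2) = -0.774597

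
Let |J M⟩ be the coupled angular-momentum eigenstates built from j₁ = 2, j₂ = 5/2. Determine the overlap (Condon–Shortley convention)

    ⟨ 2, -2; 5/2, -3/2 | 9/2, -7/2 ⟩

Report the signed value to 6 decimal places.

+0.745356  (= +√(5/9))

√[10·0!4!5!/10! · 0!4!1!4!1!8!] = √(184320)
  +(−1)^0/∏(0,0,4,1,0,4)! = 1/576  (running 1/576)
⟨..|..⟩ = √(184320)·(1/576) = +0.745356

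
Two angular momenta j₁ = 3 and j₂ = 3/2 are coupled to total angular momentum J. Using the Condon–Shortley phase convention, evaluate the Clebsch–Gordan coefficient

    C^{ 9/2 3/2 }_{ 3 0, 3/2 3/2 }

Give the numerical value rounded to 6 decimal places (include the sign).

+√(5/21) = +0.487950

triangle: 0!×6!×3!/10! = 4320/3628800
(j±m)!: 3!×3!×3!×0!×6!×3! = 933120
prefactor² = (2J+1)×Δ×N² = 77760/7
  k=0: +1/(0!×0!×3!×3!×3!×0!) = 1/216
Σ = 1/216  ⇒  CG² = 77760/7×1/216² = 5/21
CG = +√(5/21) = +0.487950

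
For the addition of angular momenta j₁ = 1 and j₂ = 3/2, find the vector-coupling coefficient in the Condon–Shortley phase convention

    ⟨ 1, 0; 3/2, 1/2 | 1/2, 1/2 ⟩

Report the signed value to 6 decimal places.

−√(1/3) ≈ -0.577350

j₁+j₂−J=2  J+j₁−j₂=0  J−j₁+j₂=1  j₁+j₂+J+1=4
(j₁±m₁, j₂±m₂, J±M) = (1,1,2,1,1,0)
P² = 1/3
sum k=1..1:
  [1] −1/1 = -1
S = -1
C² = P²·S² = 1/3 ; C = -0.577350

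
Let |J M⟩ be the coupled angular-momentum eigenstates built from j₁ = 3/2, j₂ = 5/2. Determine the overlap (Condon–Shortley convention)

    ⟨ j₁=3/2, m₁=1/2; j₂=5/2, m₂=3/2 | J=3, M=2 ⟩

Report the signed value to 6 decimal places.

triangle: 1!*2!*4!/8! = 48/40320
(j±m)!: 2!*1!*4!*1!*5!*1! = 5760
prefactor² = (2J+1)*Δ*N² = 48
  k=0: +1/(0!*1!*1!*4!*1!*0!) = 1/24
  k=1: −1/(1!*0!*0!*3!*2!*1!) = -1/12
Σ = -1/24  ⇒  CG² = 48*(-1/24)² = 1/12
CG = −√(1/12) = -0.288675

-0.288675  (= −√(1/12))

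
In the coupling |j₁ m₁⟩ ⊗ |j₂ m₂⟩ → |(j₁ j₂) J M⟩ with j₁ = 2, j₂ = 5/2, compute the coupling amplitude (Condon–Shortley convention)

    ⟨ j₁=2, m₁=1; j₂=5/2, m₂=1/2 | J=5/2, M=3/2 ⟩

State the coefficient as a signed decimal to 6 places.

j₁+j₂−J=2  J+j₁−j₂=2  J−j₁+j₂=3  j₁+j₂+J+1=8
(j₁±m₁, j₂±m₂, J±M) = (3,1,3,2,4,1)
P² = 216/35
sum k=0..1:
  [0] +1/12 = 1/12
  [1] −1/4 = -1/4
S = -1/6
C² = P²·S² = 6/35 ; C = -0.414039

−√(6/35) = -0.414039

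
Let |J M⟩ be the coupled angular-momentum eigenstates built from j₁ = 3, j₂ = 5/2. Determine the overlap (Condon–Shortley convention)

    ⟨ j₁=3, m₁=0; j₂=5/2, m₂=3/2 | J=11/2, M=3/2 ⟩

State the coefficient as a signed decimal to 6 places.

√[12·0!6!5!/12! · 3!3!4!1!7!4!] = √(2488320/11)
  +(−1)^0/∏(0,0,3,4,3,1)! = 1/864  (running 1/864)
⟨..|..⟩ = √(2488320/11)·(1/864) = +0.550482

+√(10/33) ≈ +0.550482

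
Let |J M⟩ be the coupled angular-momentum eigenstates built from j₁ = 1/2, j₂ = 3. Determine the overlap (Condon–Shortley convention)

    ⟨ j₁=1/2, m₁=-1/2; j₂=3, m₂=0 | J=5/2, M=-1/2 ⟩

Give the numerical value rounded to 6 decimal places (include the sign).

−√(3/7) = -0.654654

√[6·1!0!5!/7! · 0!1!3!3!2!3!] = √(432/7)
  +(−1)^1/∏(1,0,0,2,0,3)! = -1/12  (running -1/12)
⟨..|..⟩ = √(432/7)·(-1/12) = -0.654654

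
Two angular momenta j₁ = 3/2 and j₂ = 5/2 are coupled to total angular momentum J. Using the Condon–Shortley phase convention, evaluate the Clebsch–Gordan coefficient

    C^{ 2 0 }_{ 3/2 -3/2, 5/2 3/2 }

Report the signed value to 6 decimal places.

+0.654654  (= +√(3/7))

triangle: 2!×1!×3!/7! = 12/5040
(j±m)!: 0!×3!×4!×1!×2!×2! = 576
prefactor² = (2J+1)×Δ×N² = 48/7
  k=2: +1/(2!×0!×1!×2!×0!×1!) = 1/4
Σ = 1/4  ⇒  CG² = 48/7×1/4² = 3/7
CG = +√(3/7) = +0.654654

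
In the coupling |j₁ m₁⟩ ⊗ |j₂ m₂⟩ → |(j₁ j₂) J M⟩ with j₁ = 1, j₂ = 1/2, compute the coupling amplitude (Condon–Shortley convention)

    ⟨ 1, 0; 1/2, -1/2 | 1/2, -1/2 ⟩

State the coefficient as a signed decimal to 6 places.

+0.577350  (= +√(1/3))

√[2·1!1!0!/3! · 1!1!0!1!0!1!] = √(1/3)
  +(−1)^0/∏(0,1,1,0,0,0)! = 1  (running 1)
⟨..|..⟩ = √(1/3)·(1) = +0.577350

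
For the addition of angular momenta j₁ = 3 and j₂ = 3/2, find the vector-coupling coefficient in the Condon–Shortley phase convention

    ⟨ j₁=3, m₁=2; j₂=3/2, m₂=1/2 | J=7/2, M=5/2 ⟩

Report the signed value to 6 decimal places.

+0.377964

√[8·1!5!2!/9! · 5!1!2!1!6!1!] = √(6400/7)
  +(−1)^0/∏(0,1,1,2,4,0)! = 1/48  (running 1/48)
  +(−1)^1/∏(1,0,0,1,5,1)! = -1/120  (running 1/80)
⟨..|..⟩ = √(6400/7)·(1/80) = +0.377964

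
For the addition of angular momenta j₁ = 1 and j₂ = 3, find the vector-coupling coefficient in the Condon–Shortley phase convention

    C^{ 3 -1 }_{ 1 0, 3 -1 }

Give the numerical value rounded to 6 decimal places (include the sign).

+0.288675

j₁+j₂−J=1  J+j₁−j₂=1  J−j₁+j₂=5  j₁+j₂+J+1=8
(j₁±m₁, j₂±m₂, J±M) = (1,1,2,4,2,4)
P² = 48
sum k=0..1:
  [0] +1/12 = 1/12
  [1] −1/24 = -1/24
S = 1/24
C² = P²·S² = 1/12 ; C = +0.288675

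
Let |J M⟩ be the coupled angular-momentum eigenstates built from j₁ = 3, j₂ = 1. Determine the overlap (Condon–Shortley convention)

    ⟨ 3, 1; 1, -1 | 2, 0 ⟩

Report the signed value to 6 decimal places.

+0.534522  (= +√(2/7))

triangle: 2!×4!×0!/7! = 48/5040
(j±m)!: 4!×2!×0!×2!×2!×2! = 384
prefactor² = (2J+1)×Δ×N² = 128/7
  k=0: +1/(0!×2!×2!×0!×2!×0!) = 1/8
Σ = 1/8  ⇒  CG² = 128/7×1/8² = 2/7
CG = +√(2/7) = +0.534522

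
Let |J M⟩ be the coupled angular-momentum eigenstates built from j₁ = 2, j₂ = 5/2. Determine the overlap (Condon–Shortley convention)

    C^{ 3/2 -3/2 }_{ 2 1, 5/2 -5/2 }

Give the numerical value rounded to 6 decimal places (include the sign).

j₁+j₂−J=3  J+j₁−j₂=1  J−j₁+j₂=2  j₁+j₂+J+1=7
(j₁±m₁, j₂±m₂, J±M) = (3,1,0,5,0,3)
P² = 288/7
sum k=0..0:
  [0] +1/12 = 1/12
S = 1/12
C² = P²·S² = 2/7 ; C = +0.534522

+√(2/7) = +0.534522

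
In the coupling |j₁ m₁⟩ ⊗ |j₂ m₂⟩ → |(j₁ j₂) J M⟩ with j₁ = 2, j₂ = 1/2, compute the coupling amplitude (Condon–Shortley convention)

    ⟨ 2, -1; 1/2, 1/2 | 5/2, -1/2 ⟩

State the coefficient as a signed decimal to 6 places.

+√(2/5) = +0.632456

√[6·0!4!1!/6! · 1!3!1!0!2!3!] = √(72/5)
  +(−1)^0/∏(0,0,3,1,1,0)! = 1/6  (running 1/6)
⟨..|..⟩ = √(72/5)·(1/6) = +0.632456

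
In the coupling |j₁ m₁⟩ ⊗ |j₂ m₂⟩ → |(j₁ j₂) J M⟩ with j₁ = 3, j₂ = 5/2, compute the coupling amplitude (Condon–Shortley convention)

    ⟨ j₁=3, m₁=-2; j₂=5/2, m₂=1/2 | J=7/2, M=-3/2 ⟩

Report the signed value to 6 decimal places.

triangle: 2!*4!*3!/10! = 288/3628800
(j±m)!: 1!*5!*3!*2!*2!*5! = 345600
prefactor² = (2J+1)*Δ*N² = 1536/7
  k=1: −1/(1!*1!*4!*2!*0!*1!) = -1/48
  k=2: +1/(2!*0!*3!*1!*1!*2!) = 1/24
Σ = 1/48  ⇒  CG² = 1536/7*1/48² = 2/21
CG = +√(2/21) = +0.308607

+0.308607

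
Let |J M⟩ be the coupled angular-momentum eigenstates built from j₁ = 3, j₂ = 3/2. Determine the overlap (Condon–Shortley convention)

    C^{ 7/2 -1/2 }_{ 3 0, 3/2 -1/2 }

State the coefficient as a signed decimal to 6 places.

j₁+j₂−J=1  J+j₁−j₂=5  J−j₁+j₂=2  j₁+j₂+J+1=9
(j₁±m₁, j₂±m₂, J±M) = (3,3,1,2,3,4)
P² = 384/7
sum k=0..1:
  [0] +1/12 = 1/12
  [1] −1/24 = -1/24
S = 1/24
C² = P²·S² = 2/21 ; C = +0.308607

+√(2/21) = +0.308607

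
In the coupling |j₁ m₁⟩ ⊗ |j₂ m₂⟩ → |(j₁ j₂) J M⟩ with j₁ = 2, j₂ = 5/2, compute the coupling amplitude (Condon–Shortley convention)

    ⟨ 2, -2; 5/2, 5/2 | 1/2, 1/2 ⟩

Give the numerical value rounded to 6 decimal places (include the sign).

+0.577350

√[2·4!0!1!/6! · 0!4!5!0!1!0!] = √(192)
  +(−1)^4/∏(4,0,0,1,0,0)! = 1/24  (running 1/24)
⟨..|..⟩ = √(192)·(1/24) = +0.577350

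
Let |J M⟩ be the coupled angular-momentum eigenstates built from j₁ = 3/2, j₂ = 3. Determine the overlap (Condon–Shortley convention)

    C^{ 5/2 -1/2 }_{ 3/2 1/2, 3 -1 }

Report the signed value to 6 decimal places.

triangle: 2!×1!×4!/8! = 48/40320
(j±m)!: 2!×1!×2!×4!×2!×3! = 1152
prefactor² = (2J+1)×Δ×N² = 288/35
  k=0: +1/(0!×2!×1!×2!×0!×2!) = 1/8
  k=1: −1/(1!×1!×0!×1!×1!×3!) = -1/6
Σ = -1/24  ⇒  CG² = 288/35×(-1/24)² = 1/70
CG = −√(1/70) = -0.119523

-0.119523  (= −√(1/70))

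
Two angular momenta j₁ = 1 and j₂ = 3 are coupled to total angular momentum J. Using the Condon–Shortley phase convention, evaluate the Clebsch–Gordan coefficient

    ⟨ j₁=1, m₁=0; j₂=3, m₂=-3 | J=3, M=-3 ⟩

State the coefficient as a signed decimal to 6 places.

+0.866025  (= +√(3/4))

√[7·1!1!5!/8! · 1!1!0!6!0!6!] = √(10800)
  +(−1)^0/∏(0,1,1,0,0,5)! = 1/120  (running 1/120)
⟨..|..⟩ = √(10800)·(1/120) = +0.866025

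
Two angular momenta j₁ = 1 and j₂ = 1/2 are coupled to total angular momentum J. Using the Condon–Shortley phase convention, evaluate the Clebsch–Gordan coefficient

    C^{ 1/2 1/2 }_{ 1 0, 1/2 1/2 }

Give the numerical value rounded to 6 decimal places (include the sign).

triangle: 1!*1!*0!/3! = 1/6
(j±m)!: 1!*1!*1!*0!*1!*0! = 1
prefactor² = (2J+1)*Δ*N² = 1/3
  k=1: −1/(1!*0!*0!*0!*1!*0!) = -1
Σ = -1  ⇒  CG² = 1/3*(-1)² = 1/3
CG = −√(1/3) = -0.577350

−√(1/3) = -0.577350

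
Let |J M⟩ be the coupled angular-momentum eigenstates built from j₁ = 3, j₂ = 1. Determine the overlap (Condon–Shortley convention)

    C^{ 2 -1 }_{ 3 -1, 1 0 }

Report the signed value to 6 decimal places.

√[5·2!4!0!/7! · 2!4!1!1!1!3!] = √(96/7)
  +(−1)^1/∏(1,1,3,0,1,0)! = -1/6  (running -1/6)
⟨..|..⟩ = √(96/7)·(-1/6) = -0.617213

-0.617213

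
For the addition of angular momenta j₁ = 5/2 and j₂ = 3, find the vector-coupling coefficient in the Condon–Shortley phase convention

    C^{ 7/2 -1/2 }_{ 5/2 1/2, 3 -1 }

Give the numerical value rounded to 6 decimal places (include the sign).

j₁+j₂−J=2  J+j₁−j₂=3  J−j₁+j₂=4  j₁+j₂+J+1=10
(j₁±m₁, j₂±m₂, J±M) = (3,2,2,4,3,4)
P² = 9216/175
sum k=0..2:
  [0] +1/16 = 1/16
  [1] −1/12 = -1/12
  [2] +1/288 = 1/288
S = -5/288
C² = P²·S² = 1/63 ; C = -0.125988

−√(1/63) ≈ -0.125988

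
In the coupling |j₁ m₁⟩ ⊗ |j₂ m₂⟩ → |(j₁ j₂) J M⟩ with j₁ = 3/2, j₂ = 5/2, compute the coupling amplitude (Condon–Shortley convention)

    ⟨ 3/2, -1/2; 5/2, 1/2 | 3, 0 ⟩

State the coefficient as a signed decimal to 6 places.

triangle: 1!·2!·4!/8! = 48/40320
(j±m)!: 1!·2!·3!·2!·3!·3! = 864
prefactor² = (2J+1)·Δ·N² = 36/5
  k=0: +1/(0!·1!·2!·3!·0!·1!) = 1/12
  k=1: −1/(1!·0!·1!·2!·1!·2!) = -1/4
Σ = -1/6  ⇒  CG² = 36/5·(-1/6)² = 1/5
CG = −√(1/5) = -0.447214

-0.447214  (= −√(1/5))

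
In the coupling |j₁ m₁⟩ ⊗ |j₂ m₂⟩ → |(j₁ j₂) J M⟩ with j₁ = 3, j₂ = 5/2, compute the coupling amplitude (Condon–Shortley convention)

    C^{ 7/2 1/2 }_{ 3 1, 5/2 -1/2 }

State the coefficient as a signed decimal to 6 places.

−√(1/63) = -0.125988

j₁+j₂−J=2  J+j₁−j₂=4  J−j₁+j₂=3  j₁+j₂+J+1=10
(j₁±m₁, j₂±m₂, J±M) = (4,2,2,3,4,3)
P² = 9216/175
sum k=0..2:
  [0] +1/16 = 1/16
  [1] −1/12 = -1/12
  [2] +1/288 = 1/288
S = -5/288
C² = P²·S² = 1/63 ; C = -0.125988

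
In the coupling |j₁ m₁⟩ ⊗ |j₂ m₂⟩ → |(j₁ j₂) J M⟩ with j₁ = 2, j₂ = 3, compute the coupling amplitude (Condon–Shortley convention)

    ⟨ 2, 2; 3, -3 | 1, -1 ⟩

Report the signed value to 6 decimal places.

+0.654654

√[3·4!0!2!/7! · 4!0!0!6!0!2!] = √(6912/7)
  +(−1)^0/∏(0,4,0,0,0,2)! = 1/48  (running 1/48)
⟨..|..⟩ = √(6912/7)·(1/48) = +0.654654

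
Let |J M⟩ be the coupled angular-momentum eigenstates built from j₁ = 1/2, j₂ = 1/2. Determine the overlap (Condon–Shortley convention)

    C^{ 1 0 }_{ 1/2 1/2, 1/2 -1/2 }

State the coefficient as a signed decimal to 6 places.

+√(1/2) = +0.707107

triangle: 0!·1!·1!/3! = 1/6
(j±m)!: 1!·0!·0!·1!·1!·1! = 1
prefactor² = (2J+1)·Δ·N² = 1/2
  k=0: +1/(0!·0!·0!·0!·1!·1!) = 1
Σ = 1  ⇒  CG² = 1/2·1² = 1/2
CG = +√(1/2) = +0.707107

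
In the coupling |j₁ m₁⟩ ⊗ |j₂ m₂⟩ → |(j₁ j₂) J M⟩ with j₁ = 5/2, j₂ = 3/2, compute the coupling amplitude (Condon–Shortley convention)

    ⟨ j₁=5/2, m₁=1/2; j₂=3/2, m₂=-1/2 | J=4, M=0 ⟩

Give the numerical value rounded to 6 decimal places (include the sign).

+0.654654

√[9·0!5!3!/9! · 3!2!1!2!4!4!] = √(1728/7)
  +(−1)^0/∏(0,0,2,1,3,2)! = 1/24  (running 1/24)
⟨..|..⟩ = √(1728/7)·(1/24) = +0.654654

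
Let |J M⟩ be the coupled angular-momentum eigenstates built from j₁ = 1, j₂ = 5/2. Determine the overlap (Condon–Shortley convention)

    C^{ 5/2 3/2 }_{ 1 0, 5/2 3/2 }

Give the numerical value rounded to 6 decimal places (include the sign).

√[6·1!1!4!/7! · 1!1!4!1!4!1!] = √(576/35)
  +(−1)^0/∏(0,1,1,4,0,0)! = 1/24  (running 1/24)
  +(−1)^1/∏(1,0,0,3,1,1)! = -1/6  (running -1/8)
⟨..|..⟩ = √(576/35)·(-1/8) = -0.507093

−√(9/35) = -0.507093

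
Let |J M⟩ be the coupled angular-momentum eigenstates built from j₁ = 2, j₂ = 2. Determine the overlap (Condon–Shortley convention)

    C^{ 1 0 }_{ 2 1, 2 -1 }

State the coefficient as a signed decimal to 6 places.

−√(1/10) ≈ -0.316228

j₁+j₂−J=3  J+j₁−j₂=1  J−j₁+j₂=1  j₁+j₂+J+1=6
(j₁±m₁, j₂±m₂, J±M) = (3,1,1,3,1,1)
P² = 9/10
sum k=0..1:
  [0] +1/6 = 1/6
  [1] −1/2 = -1/2
S = -1/3
C² = P²·S² = 1/10 ; C = -0.316228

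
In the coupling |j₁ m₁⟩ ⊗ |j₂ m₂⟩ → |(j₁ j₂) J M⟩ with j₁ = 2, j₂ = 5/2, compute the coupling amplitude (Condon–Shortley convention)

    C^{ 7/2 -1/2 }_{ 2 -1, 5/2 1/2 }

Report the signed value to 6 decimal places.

√[8·1!3!4!/9! · 1!3!3!2!3!4!] = √(1152/35)
  +(−1)^0/∏(0,1,3,3,0,1)! = 1/36  (running 1/36)
  +(−1)^1/∏(1,0,2,2,1,2)! = -1/8  (running -7/72)
⟨..|..⟩ = √(1152/35)·(-7/72) = -0.557773

−√(14/45) ≈ -0.557773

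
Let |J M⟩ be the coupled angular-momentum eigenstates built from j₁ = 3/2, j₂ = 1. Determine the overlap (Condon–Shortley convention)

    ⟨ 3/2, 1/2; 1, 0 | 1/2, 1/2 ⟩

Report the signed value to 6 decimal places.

-0.577350  (= −√(1/3))

√[2·2!1!0!/4! · 2!1!1!1!1!0!] = √(1/3)
  +(−1)^1/∏(1,1,0,0,1,0)! = -1  (running -1)
⟨..|..⟩ = √(1/3)·(-1) = -0.577350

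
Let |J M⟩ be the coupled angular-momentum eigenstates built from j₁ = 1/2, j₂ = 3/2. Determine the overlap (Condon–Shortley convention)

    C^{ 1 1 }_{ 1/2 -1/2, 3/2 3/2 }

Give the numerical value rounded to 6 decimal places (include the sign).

√[3·1!0!2!/4! · 0!1!3!0!2!0!] = √(3)
  +(−1)^1/∏(1,0,0,2,0,0)! = -1/2  (running -1/2)
⟨..|..⟩ = √(3)·(-1/2) = -0.866025

-0.866025  (= −√(3/4))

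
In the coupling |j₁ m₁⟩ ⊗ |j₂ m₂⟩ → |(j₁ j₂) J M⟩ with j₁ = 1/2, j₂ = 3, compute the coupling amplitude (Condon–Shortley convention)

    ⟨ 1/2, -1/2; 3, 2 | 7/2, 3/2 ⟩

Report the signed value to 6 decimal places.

+√(2/7) ≈ +0.534522

j₁+j₂−J=0  J+j₁−j₂=1  J−j₁+j₂=6  j₁+j₂+J+1=8
(j₁±m₁, j₂±m₂, J±M) = (0,1,5,1,5,2)
P² = 28800/7
sum k=0..0:
  [0] +1/120 = 1/120
S = 1/120
C² = P²·S² = 2/7 ; C = +0.534522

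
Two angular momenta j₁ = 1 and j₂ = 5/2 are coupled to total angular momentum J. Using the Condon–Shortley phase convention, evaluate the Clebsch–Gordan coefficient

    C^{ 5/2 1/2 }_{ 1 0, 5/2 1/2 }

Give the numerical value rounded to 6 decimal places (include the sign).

triangle: 1!×1!×4!/7! = 24/5040
(j±m)!: 1!×1!×3!×2!×3!×2! = 144
prefactor² = (2J+1)×Δ×N² = 144/35
  k=0: +1/(0!×1!×1!×3!×0!×1!) = 1/6
  k=1: −1/(1!×0!×0!×2!×1!×2!) = -1/4
Σ = -1/12  ⇒  CG² = 144/35×(-1/12)² = 1/35
CG = −√(1/35) = -0.169031

−√(1/35) ≈ -0.169031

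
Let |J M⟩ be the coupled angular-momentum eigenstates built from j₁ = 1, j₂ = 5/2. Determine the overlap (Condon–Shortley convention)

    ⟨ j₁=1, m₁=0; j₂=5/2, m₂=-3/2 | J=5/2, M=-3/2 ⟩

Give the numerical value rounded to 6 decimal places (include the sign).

+√(9/35) = +0.507093

triangle: 1!·1!·4!/7! = 24/5040
(j±m)!: 1!·1!·1!·4!·1!·4! = 576
prefactor² = (2J+1)·Δ·N² = 576/35
  k=0: +1/(0!·1!·1!·1!·0!·3!) = 1/6
  k=1: −1/(1!·0!·0!·0!·1!·4!) = -1/24
Σ = 1/8  ⇒  CG² = 576/35·1/8² = 9/35
CG = +√(9/35) = +0.507093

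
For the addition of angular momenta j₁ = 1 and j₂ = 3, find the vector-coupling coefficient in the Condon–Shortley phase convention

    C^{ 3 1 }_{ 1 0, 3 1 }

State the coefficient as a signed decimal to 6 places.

√[7·1!1!5!/8! · 1!1!4!2!4!2!] = √(48)
  +(−1)^0/∏(0,1,1,4,0,1)! = 1/24  (running 1/24)
  +(−1)^1/∏(1,0,0,3,1,2)! = -1/12  (running -1/24)
⟨..|..⟩ = √(48)·(-1/24) = -0.288675

−√(1/12) = -0.288675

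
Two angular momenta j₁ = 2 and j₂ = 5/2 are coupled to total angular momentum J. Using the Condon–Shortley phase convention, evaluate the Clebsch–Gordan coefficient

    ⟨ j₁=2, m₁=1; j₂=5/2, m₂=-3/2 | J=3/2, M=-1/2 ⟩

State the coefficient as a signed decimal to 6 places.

√[4·3!1!2!/7! · 3!1!1!4!1!2!] = √(96/35)
  +(−1)^0/∏(0,3,1,1,0,1)! = 1/6  (running 1/6)
  +(−1)^1/∏(1,2,0,0,1,2)! = -1/4  (running -1/12)
⟨..|..⟩ = √(96/35)·(-1/12) = -0.138013

-0.138013  (= −√(2/105))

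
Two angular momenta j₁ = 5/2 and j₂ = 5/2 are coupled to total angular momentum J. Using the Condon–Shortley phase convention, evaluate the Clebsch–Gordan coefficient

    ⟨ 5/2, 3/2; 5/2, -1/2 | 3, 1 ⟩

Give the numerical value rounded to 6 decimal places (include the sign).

√[7·2!3!3!/9! · 4!1!2!3!4!2!] = √(96/5)
  +(−1)^0/∏(0,2,1,2,2,1)! = 1/8  (running 1/8)
  +(−1)^1/∏(1,1,0,1,3,2)! = -1/12  (running 1/24)
⟨..|..⟩ = √(96/5)·(1/24) = +0.182574

+√(1/30) ≈ +0.182574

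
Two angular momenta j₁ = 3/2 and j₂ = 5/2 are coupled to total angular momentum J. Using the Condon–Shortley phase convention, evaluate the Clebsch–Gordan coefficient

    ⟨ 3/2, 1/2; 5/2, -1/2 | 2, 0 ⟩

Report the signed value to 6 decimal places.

j₁+j₂−J=2  J+j₁−j₂=1  J−j₁+j₂=3  j₁+j₂+J+1=7
(j₁±m₁, j₂±m₂, J±M) = (2,1,2,3,2,2)
P² = 8/7
sum k=0..1:
  [0] +1/4 = 1/4
  [1] −1/2 = -1/2
S = -1/4
C² = P²·S² = 1/14 ; C = -0.267261

−√(1/14) = -0.267261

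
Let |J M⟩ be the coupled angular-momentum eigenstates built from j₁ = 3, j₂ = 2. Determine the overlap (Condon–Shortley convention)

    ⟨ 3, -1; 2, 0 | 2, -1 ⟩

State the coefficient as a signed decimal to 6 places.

+0.377964

j₁+j₂−J=3  J+j₁−j₂=3  J−j₁+j₂=1  j₁+j₂+J+1=8
(j₁±m₁, j₂±m₂, J±M) = (2,4,2,2,1,3)
P² = 36/7
sum k=1..2:
  [1] −1/12 = -1/12
  [2] +1/4 = 1/4
S = 1/6
C² = P²·S² = 1/7 ; C = +0.377964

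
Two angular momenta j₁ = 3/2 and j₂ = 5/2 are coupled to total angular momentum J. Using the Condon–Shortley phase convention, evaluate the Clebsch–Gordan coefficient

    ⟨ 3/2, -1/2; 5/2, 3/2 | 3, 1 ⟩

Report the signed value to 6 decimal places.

j₁+j₂−J=1  J+j₁−j₂=2  J−j₁+j₂=4  j₁+j₂+J+1=8
(j₁±m₁, j₂±m₂, J±M) = (1,2,4,1,4,2)
P² = 96/5
sum k=0..1:
  [0] +1/48 = 1/48
  [1] −1/6 = -1/6
S = -7/48
C² = P²·S² = 49/120 ; C = -0.639010

−√(49/120) ≈ -0.639010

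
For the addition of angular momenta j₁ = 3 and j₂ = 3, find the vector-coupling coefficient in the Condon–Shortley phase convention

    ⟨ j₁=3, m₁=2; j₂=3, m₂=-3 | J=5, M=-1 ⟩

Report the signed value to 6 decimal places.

√[11·1!5!5!/12! · 5!1!0!6!4!6!] = √(3456000/7)
  +(−1)^0/∏(0,1,1,0,4,5)! = 1/2880  (running 1/2880)
⟨..|..⟩ = √(3456000/7)·(1/2880) = +0.243975

+0.243975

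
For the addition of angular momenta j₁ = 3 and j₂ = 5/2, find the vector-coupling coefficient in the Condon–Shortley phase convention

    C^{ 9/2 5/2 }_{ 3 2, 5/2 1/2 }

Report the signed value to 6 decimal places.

√[10·1!5!4!/11! · 5!1!3!2!7!2!] = √(115200/11)
  +(−1)^0/∏(0,1,1,3,4,1)! = 1/144  (running 1/144)
  +(−1)^1/∏(1,0,0,2,5,2)! = -1/480  (running 7/1440)
⟨..|..⟩ = √(115200/11)·(7/1440) = +0.497468

+√(49/198) ≈ +0.497468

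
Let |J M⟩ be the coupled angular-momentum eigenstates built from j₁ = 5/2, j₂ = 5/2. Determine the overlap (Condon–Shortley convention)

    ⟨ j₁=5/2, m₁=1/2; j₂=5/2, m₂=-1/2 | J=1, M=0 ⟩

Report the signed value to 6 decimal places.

+√(1/70) ≈ +0.119523

j₁+j₂−J=4  J+j₁−j₂=1  J−j₁+j₂=1  j₁+j₂+J+1=7
(j₁±m₁, j₂±m₂, J±M) = (3,2,2,3,1,1)
P² = 72/35
sum k=1..2:
  [1] −1/6 = -1/6
  [2] +1/4 = 1/4
S = 1/12
C² = P²·S² = 1/70 ; C = +0.119523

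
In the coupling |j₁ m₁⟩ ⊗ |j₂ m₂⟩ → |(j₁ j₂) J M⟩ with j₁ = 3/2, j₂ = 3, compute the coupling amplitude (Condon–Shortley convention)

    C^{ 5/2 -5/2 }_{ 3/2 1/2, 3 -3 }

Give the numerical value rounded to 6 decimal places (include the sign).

+√(15/28) ≈ +0.731925

j₁+j₂−J=2  J+j₁−j₂=1  J−j₁+j₂=4  j₁+j₂+J+1=8
(j₁±m₁, j₂±m₂, J±M) = (2,1,0,6,0,5)
P² = 8640/7
sum k=0..0:
  [0] +1/48 = 1/48
S = 1/48
C² = P²·S² = 15/28 ; C = +0.731925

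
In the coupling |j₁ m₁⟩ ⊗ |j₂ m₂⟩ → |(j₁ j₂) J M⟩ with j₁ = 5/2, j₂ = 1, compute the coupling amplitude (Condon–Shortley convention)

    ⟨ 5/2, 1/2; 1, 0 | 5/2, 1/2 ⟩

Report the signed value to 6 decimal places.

triangle: 1!×4!×1!/7! = 24/5040
(j±m)!: 3!×2!×1!×1!×3!×2! = 144
prefactor² = (2J+1)×Δ×N² = 144/35
  k=0: +1/(0!×1!×2!×1!×2!×0!) = 1/4
  k=1: −1/(1!×0!×1!×0!×3!×1!) = -1/6
Σ = 1/12  ⇒  CG² = 144/35×1/12² = 1/35
CG = +√(1/35) = +0.169031

+0.169031  (= +√(1/35))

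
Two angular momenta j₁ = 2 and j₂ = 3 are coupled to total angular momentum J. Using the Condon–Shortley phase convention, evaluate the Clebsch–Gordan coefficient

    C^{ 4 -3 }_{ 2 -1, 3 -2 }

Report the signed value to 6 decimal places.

√[9·1!3!5!/10! · 1!3!1!5!1!7!] = √(6480)
  +(−1)^0/∏(0,1,3,1,0,4)! = 1/144  (running 1/144)
  +(−1)^1/∏(1,0,2,0,1,5)! = -1/240  (running 1/360)
⟨..|..⟩ = √(6480)·(1/360) = +0.223607

+√(1/20) = +0.223607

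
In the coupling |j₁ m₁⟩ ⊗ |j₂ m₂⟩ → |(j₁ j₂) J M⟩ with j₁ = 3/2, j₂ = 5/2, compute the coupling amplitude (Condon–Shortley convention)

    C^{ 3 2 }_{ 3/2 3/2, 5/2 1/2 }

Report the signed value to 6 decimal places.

+√(1/2) = +0.707107

√[7·1!2!4!/8! · 3!0!3!2!5!1!] = √(72)
  +(−1)^0/∏(0,1,0,3,2,1)! = 1/12  (running 1/12)
⟨..|..⟩ = √(72)·(1/12) = +0.707107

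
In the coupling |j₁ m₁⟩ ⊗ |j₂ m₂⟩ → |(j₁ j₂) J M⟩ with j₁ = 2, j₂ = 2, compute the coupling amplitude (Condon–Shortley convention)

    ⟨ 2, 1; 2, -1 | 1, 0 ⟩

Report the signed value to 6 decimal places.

-0.316228

√[3·3!1!1!/6! · 3!1!1!3!1!1!] = √(9/10)
  +(−1)^0/∏(0,3,1,1,0,0)! = 1/6  (running 1/6)
  +(−1)^1/∏(1,2,0,0,1,1)! = -1/2  (running -1/3)
⟨..|..⟩ = √(9/10)·(-1/3) = -0.316228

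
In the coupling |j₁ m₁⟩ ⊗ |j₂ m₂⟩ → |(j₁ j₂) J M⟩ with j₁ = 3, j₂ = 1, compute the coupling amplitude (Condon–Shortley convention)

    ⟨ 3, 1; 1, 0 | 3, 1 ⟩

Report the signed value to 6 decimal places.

+√(1/12) ≈ +0.288675

j₁+j₂−J=1  J+j₁−j₂=5  J−j₁+j₂=1  j₁+j₂+J+1=8
(j₁±m₁, j₂±m₂, J±M) = (4,2,1,1,4,2)
P² = 48
sum k=0..1:
  [0] +1/12 = 1/12
  [1] −1/24 = -1/24
S = 1/24
C² = P²·S² = 1/12 ; C = +0.288675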